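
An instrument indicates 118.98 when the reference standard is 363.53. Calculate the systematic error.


Systematic error = measured - true
= 118.98 - 363.53
= -244.5500

-244.5500


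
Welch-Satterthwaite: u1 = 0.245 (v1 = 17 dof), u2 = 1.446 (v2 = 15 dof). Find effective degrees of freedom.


uc = sqrt(u1^2 + u2^2) = sqrt(0.245^2 + 1.446^2) = 1.4666087
v_eff = uc^4 / (u1^4/v1 + u2^4/v2)
= 1.4666087^4 / (0.245^4/17 + 1.446^4/15)
= 4.6265475 / 0.29167392
v_eff = 15.8621

15.8621


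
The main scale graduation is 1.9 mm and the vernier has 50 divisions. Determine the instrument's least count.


LC = MSD / n_div
= 1.9 / 50
= 0.0380

0.0380


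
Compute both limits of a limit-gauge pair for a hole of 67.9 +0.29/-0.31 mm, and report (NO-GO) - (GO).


GO = nominal - lower_tol (smallest hole = maximum material condition)
GO = 67.9 - 0.31 = 67.59
NO-GO = nominal + upper_tol (largest hole = least material condition)
NO-GO = 67.9 + 0.29 = 68.19
spread = NO-GO - GO = 68.19 - 67.59 = 0.6000

0.6000


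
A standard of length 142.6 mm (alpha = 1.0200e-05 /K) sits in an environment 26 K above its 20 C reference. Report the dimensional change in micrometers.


dL = L * alpha * dT
= 142.6 * 1.0200e-05 * 26
= 0.0378175 mm
dL_um = 0.0378175 * 1000 = 37.8175 um

37.8175


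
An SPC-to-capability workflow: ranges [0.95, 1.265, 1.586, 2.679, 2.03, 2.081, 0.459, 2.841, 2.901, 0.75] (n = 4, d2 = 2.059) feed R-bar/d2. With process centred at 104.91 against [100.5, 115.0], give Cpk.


R_bar = (0.95 + 1.265 + 1.586 + 2.679 + 2.03 + 2.081 + 0.459 + 2.841 + 2.901 + 0.75) / 10 = 1.7542
sigma = R_bar / d2 = 1.7542 / 2.059 = 0.85196697
Cp = (USL - LSL)/(6*sigma) = (115.0 - 100.5)/(6*0.85196697) = 2.8366
Cpu = (115.0 - 104.91)/(3*0.85196697) = 3.9477
Cpl = (104.91 - 100.5)/(3*0.85196697) = 1.7254
Cpk = min(Cpu, Cpl) = 1.7254

1.7254


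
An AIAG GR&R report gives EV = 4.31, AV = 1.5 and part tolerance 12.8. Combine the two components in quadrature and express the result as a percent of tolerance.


GRR = sqrt(EV^2 + AV^2) = sqrt(4.31^2 + 1.5^2) = 4.5635622
%GRR = GRR / tol * 100 = 4.5635622 / 12.8 * 100
%GRR = 35.6528

35.6528


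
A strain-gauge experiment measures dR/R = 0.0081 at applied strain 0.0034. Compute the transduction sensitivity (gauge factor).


GF = (dR/R) / epsilon
= 0.0081 / 0.0034
= 2.3824

2.3824


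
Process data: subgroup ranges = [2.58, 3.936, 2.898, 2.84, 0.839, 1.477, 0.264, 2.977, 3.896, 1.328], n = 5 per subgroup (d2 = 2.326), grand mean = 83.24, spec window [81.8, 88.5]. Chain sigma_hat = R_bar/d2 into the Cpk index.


R_bar = (2.58 + 3.936 + 2.898 + 2.84 + 0.839 + 1.477 + 0.264 + 2.977 + 3.896 + 1.328) / 10 = 2.3035
sigma = R_bar / d2 = 2.3035 / 2.326 = 0.99032674
Cp = (USL - LSL)/(6*sigma) = (88.5 - 81.8)/(6*0.99032674) = 1.1276
Cpu = (88.5 - 83.24)/(3*0.99032674) = 1.7705
Cpl = (83.24 - 81.8)/(3*0.99032674) = 0.4847
Cpk = min(Cpu, Cpl) = 0.4847

0.4847


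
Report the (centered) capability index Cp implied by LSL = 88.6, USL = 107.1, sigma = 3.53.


Cp = (USL - LSL) / (6 * sigma)
= (107.1 - 88.6) / (6 * 3.53)
= 18.5000 / 21.1800
= 0.8735

0.8735


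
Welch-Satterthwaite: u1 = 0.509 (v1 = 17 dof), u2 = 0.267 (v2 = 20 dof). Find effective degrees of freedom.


uc = sqrt(u1^2 + u2^2) = sqrt(0.509^2 + 0.267^2) = 0.57477822
v_eff = uc^4 / (u1^4/v1 + u2^4/v2)
= 0.57477822^4 / (0.509^4/17 + 0.267^4/20)
= 0.10914434 / 0.0042025158
v_eff = 25.9712

25.9712


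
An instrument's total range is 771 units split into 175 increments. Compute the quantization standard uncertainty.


resolution = range / divisions
resolution = 771 / 175 = 4.4057143
u_res = resolution / (2*sqrt(3))
u_res = 4.4057143 / 3.4641016
u_res = 1.2718

1.2718


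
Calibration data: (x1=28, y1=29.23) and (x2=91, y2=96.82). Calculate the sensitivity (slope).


slope = (y2 - y1) / (x2 - x1)
= (96.82 - 29.23) / (91 - 28)
= 67.5900 / 63
= 1.0729

1.0729


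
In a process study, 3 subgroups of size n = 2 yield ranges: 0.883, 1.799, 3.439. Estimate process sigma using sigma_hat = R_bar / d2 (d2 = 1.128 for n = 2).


R_bar = (0.883 + 1.799 + 3.439) / 3
R_bar = 6.121 / 3 = 2.0403333
sigma_hat = R_bar / d2 = 2.0403333 / 1.128 = 1.8088

1.8088


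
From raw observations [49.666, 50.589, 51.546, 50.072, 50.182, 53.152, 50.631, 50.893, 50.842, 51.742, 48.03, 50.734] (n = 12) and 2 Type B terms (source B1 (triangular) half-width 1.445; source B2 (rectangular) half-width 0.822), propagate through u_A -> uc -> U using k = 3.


mean = (49.666 + 50.589 + 51.546 + 50.072 + 50.182 + 53.152 + 50.631 + 50.893 + 50.842 + 51.742 + 48.03 + 50.734) / 12 = 50.67325
s = sqrt(sum((x - mean)^2)/(n-1)) = 1.2336794
u_A = s / sqrt(n) = 1.2336794 / sqrt(12) = 0.35613257
u_B1 = 1.445 / sqrt(6) = 0.58991878
u_B2 = 0.822 / sqrt(3) = 0.47458192
uc = sqrt(0.35613257^2 + 0.58991878^2 + 0.47458192^2) = 0.83669742
U = k * uc = 3 * 0.83669742
U = 2.5101

2.5101


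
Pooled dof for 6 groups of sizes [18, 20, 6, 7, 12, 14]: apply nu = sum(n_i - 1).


nu = sum_i (n_i - 1)
nu = ((18 - 1) + (20 - 1) + (6 - 1) + (7 - 1) + (12 - 1) + (14 - 1))
nu = 17 + 19 + 5 + 6 + 11 + 13
nu = 71

71


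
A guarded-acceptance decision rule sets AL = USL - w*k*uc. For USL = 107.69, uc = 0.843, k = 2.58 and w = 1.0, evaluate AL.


U = k * uc = 2.58 * 0.843 = 2.17494
guard band g = w * U = 1.0 * 2.17494 = 2.17494
AL = USL - g = 107.69 - 2.17494
AL = 105.5151

105.5151


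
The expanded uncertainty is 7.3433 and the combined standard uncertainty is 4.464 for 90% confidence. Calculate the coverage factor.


k = U / uc
k = 7.3433 / 4.464
k = 1.645

1.645


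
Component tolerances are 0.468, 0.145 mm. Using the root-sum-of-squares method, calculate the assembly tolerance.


RSS = sqrt(0.468^2 + 0.145^2)
= sqrt(0.240049)
= 0.4899

0.4899


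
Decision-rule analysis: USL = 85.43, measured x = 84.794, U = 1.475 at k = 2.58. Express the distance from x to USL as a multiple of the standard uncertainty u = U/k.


u = U / k = 1.475 / 2.58 = 0.57170543
margin = |USL - x| = |85.43 - 84.794| = 0.636
z = margin / u = 0.636 / 0.57170543
z = 1.1125

1.1125


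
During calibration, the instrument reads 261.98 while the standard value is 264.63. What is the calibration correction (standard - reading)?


Correction = standard - reading
= 264.63 - 261.98
= 2.6500

2.6500


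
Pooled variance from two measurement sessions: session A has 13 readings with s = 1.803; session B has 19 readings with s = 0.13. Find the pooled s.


s_p = sqrt(((n1-1)*s1^2 + (n2-1)*s2^2) / (n1+n2-2))
numerator = (13-1)*1.803^2 + (19-1)*0.13^2 = 39.009708 + 0.3042 = 39.313908
denominator = 13 + 19 - 2 = 30
s_p^2 = 39.313908 / 30 = 1.3104636
s_p = sqrt(1.3104636) = 1.1448

1.1448


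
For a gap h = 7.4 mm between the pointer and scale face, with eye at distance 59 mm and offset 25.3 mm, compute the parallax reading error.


error = h * offset / d
= 7.4 * 25.3 / 59
= 3.1732

3.1732


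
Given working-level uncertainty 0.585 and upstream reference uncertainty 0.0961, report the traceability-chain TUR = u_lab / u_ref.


TUR = u_lab / u_ref
= 0.585 / 0.0961
= 6.0874

6.0874


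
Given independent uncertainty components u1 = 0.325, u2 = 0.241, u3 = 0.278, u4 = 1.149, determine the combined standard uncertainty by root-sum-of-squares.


uc = sqrt(0.325^2 + 0.241^2 + 0.278^2 + 1.149^2)
uc = sqrt(1.561191)
uc = 1.2495

1.2495


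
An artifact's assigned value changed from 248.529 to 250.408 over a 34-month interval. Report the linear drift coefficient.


rate = (v2 - v1) / months
= (250.408 - 248.529) / 34
= 1.8790 / 34
= 0.0553

0.0553


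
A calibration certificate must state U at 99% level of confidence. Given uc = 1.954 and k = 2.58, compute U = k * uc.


U = k * uc
U = 2.58 * 1.954
U = 5.0413

5.0413


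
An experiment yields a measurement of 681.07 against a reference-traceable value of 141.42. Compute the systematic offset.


Systematic error = measured - true
= 681.07 - 141.42
= 539.6500

539.6500


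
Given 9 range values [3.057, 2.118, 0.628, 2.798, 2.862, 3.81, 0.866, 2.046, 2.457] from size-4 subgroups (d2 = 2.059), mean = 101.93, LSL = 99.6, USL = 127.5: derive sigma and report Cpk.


R_bar = (3.057 + 2.118 + 0.628 + 2.798 + 2.862 + 3.81 + 0.866 + 2.046 + 2.457) / 9 = 2.2935556
sigma = R_bar / d2 = 2.2935556 / 2.059 = 1.1139172
Cp = (USL - LSL)/(6*sigma) = (127.5 - 99.6)/(6*1.1139172) = 4.1745
Cpu = (127.5 - 101.93)/(3*1.1139172) = 7.6517
Cpl = (101.93 - 99.6)/(3*1.1139172) = 0.6972
Cpk = min(Cpu, Cpl) = 0.6972

0.6972


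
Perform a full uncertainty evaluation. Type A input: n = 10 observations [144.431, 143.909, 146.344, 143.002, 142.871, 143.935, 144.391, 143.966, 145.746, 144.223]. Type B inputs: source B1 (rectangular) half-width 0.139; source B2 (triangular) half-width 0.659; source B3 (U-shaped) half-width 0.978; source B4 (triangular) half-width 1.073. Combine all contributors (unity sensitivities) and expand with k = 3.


mean = (144.431 + 143.909 + 146.344 + 143.002 + 142.871 + 143.935 + 144.391 + 143.966 + 145.746 + 144.223) / 10 = 144.2818
s = sqrt(sum((x - mean)^2)/(n-1)) = 1.076074
u_A = s / sqrt(n) = 1.076074 / sqrt(10) = 0.34028448
u_B1 = 0.139 / sqrt(3) = 0.080251687
u_B2 = 0.659 / sqrt(6) = 0.26903562
u_B3 = 0.978 / sqrt(2) = 0.69155043
u_B4 = 1.073 / sqrt(6) = 0.43805042
uc = sqrt(0.34028448^2 + 0.080251687^2 + 0.26903562^2 + 0.69155043^2 + 0.43805042^2) = 0.92991623
U = k * uc = 3 * 0.92991623
U = 2.7897

2.7897


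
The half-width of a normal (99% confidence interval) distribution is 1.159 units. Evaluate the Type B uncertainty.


u_B = half_width / 2.576
u_B = 1.159 / 2.576
u_B = 0.4499

0.4499


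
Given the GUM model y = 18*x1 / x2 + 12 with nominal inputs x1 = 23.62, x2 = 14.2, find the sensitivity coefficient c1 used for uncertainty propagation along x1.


y = 18*x1 / x2 + 12
dy/dx1 = 18/x2
Evaluate at x2 = 14.2: c1 = 18 / 14.2
c1 = 1.2676

1.2676


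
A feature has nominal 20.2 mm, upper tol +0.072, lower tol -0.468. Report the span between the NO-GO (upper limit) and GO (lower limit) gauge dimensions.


GO = nominal - lower_tol (smallest hole = maximum material condition)
GO = 20.2 - 0.468 = 19.732
NO-GO = nominal + upper_tol (largest hole = least material condition)
NO-GO = 20.2 + 0.072 = 20.272
spread = NO-GO - GO = 20.272 - 19.732 = 0.5400

0.5400


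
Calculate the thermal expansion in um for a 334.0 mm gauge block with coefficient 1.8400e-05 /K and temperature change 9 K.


dL = L * alpha * dT
= 334.0 * 1.8400e-05 * 9
= 0.0553104 mm
dL_um = 0.0553104 * 1000 = 55.3104 um

55.3104


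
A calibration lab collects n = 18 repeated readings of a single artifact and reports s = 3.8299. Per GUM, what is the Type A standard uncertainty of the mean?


u_A = s / sqrt(n)
u_A = 3.8299 / sqrt(18)
u_A = 3.8299 / 4.2426407
u_A = 0.9027

0.9027


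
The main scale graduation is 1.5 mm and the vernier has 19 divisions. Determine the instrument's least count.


LC = MSD / n_div
= 1.5 / 19
= 0.0789

0.0789


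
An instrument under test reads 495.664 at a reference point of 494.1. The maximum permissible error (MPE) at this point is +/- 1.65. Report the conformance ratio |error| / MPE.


e = indication - reference = 495.664 - 494.1 = 1.5640
|e| = 1.5640
ratio = |e| / MPE = 1.5640 / 1.65
ratio = 0.9479

0.9479


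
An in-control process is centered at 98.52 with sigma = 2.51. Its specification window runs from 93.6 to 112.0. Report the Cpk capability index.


Cpu = (USL - mean) / (3*sigma) = (112.0 - 98.52) / (3*2.51) = 1.7902
Cpl = (mean - LSL) / (3*sigma) = (98.52 - 93.6) / (3*2.51) = 0.6534
Cpk = min(Cpu, Cpl) = 0.6534

0.6534


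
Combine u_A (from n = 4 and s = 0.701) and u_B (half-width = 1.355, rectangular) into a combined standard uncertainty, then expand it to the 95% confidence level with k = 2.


u_A = s / sqrt(n) = 0.701 / sqrt(4) = 0.3505
u_B = half_width / sqrt(3) = 1.355 / sqrt(3) = 0.78230961
uc = sqrt(u_A^2 + u_B^2) = sqrt(0.3505^2 + 0.78230961^2) = 0.85723893
U = k * uc = 2 * 0.85723893
U = 1.7145

1.7145


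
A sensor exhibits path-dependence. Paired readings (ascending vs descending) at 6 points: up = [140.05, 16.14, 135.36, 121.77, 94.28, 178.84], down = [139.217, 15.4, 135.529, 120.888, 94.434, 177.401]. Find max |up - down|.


|140.05 - 139.217| = 0.8330
|16.14 - 15.4| = 0.7400
|135.36 - 135.529| = 0.1690
|121.77 - 120.888| = 0.8820
|94.28 - 94.434| = 0.1540
|178.84 - 177.401| = 1.4390
hysteresis = max(diffs) = 1.4390

1.4390


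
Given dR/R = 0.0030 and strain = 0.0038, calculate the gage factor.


GF = (dR/R) / epsilon
= 0.0030 / 0.0038
= 0.7895

0.7895


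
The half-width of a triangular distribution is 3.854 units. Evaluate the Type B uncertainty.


u_B = half_width / sqrt(6)
u_B = 3.854 / 2.4494897
u_B = 1.5734

1.5734


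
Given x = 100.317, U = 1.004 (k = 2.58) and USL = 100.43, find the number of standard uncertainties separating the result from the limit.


u = U / k = 1.004 / 2.58 = 0.38914729
margin = |USL - x| = |100.43 - 100.317| = 0.113
z = margin / u = 0.113 / 0.38914729
z = 0.2904

0.2904


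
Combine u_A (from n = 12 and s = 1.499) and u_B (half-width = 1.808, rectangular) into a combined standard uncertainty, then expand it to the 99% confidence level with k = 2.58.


u_A = s / sqrt(n) = 1.499 / sqrt(12) = 0.43272403
u_B = half_width / sqrt(3) = 1.808 / sqrt(3) = 1.0438493
uc = sqrt(u_A^2 + u_B^2) = sqrt(0.43272403^2 + 1.0438493^2) = 1.1299874
U = k * uc = 2.58 * 1.1299874
U = 2.9154

2.9154


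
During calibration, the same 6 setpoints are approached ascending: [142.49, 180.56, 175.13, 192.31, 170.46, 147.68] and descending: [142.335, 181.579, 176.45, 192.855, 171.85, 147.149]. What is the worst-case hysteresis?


|142.49 - 142.335| = 0.1550
|180.56 - 181.579| = 1.0190
|175.13 - 176.45| = 1.3200
|192.31 - 192.855| = 0.5450
|170.46 - 171.85| = 1.3900
|147.68 - 147.149| = 0.5310
hysteresis = max(diffs) = 1.3900

1.3900


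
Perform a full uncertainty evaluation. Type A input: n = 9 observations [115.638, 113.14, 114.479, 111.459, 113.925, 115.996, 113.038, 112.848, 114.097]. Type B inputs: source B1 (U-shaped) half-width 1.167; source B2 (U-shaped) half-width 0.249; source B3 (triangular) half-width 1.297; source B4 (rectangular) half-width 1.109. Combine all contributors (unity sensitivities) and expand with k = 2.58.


mean = (115.638 + 113.14 + 114.479 + 111.459 + 113.925 + 115.996 + 113.038 + 112.848 + 114.097) / 9 = 113.8466667
s = sqrt(sum((x - mean)^2)/(n-1)) = 1.4207729
u_A = s / sqrt(n) = 1.4207729 / sqrt(9) = 0.47359097
u_B1 = 1.167 / sqrt(2) = 0.82519361
u_B2 = 0.249 / sqrt(2) = 0.17606959
u_B3 = 1.297 / sqrt(6) = 0.52949803
u_B4 = 1.109 / sqrt(3) = 0.64028145
uc = sqrt(0.47359097^2 + 0.82519361^2 + 0.17606959^2 + 0.52949803^2 + 0.64028145^2) = 1.2753674
U = k * uc = 2.58 * 1.2753674
U = 3.2904

3.2904


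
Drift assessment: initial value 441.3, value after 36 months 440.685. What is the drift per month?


rate = (v2 - v1) / months
= (440.685 - 441.3) / 36
= -0.6150 / 36
= -0.0171

-0.0171


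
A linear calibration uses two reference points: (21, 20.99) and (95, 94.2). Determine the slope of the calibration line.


slope = (y2 - y1) / (x2 - x1)
= (94.2 - 20.99) / (95 - 21)
= 73.2100 / 74
= 0.9893

0.9893


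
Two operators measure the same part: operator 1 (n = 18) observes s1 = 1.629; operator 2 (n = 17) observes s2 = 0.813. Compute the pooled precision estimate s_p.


s_p = sqrt(((n1-1)*s1^2 + (n2-1)*s2^2) / (n1+n2-2))
numerator = (18-1)*1.629^2 + (17-1)*0.813^2 = 45.111897 + 10.575504 = 55.687401
denominator = 18 + 17 - 2 = 33
s_p^2 = 55.687401 / 33 = 1.687497
s_p = sqrt(1.687497) = 1.2990

1.2990


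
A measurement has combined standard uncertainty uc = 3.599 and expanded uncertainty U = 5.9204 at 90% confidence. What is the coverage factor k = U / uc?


k = U / uc
k = 5.9204 / 3.599
k = 1.645

1.645


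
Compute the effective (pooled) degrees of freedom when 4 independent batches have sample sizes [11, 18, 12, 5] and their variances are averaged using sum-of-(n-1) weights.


nu = sum_i (n_i - 1)
nu = ((11 - 1) + (18 - 1) + (12 - 1) + (5 - 1))
nu = 10 + 17 + 11 + 4
nu = 42

42


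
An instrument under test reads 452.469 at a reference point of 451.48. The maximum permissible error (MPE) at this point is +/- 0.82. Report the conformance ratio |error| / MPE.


e = indication - reference = 452.469 - 451.48 = 0.9890
|e| = 0.9890
ratio = |e| / MPE = 0.9890 / 0.82
ratio = 1.2061

1.2061


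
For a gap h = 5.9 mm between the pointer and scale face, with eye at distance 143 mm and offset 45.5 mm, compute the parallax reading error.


error = h * offset / d
= 5.9 * 45.5 / 143
= 1.8773

1.8773


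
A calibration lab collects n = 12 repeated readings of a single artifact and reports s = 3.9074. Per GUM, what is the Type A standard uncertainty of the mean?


u_A = s / sqrt(n)
u_A = 3.9074 / sqrt(12)
u_A = 3.9074 / 3.4641016
u_A = 1.1280

1.1280


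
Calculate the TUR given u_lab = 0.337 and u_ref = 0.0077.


TUR = u_lab / u_ref
= 0.337 / 0.0077
= 43.7662

43.7662


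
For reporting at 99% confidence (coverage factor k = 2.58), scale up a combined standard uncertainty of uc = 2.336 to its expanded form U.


U = k * uc
U = 2.58 * 2.336
U = 6.0269

6.0269


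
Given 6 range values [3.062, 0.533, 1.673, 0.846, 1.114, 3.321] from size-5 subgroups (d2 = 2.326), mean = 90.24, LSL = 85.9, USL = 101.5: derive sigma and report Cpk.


R_bar = (3.062 + 0.533 + 1.673 + 0.846 + 1.114 + 3.321) / 6 = 1.7581667
sigma = R_bar / d2 = 1.7581667 / 2.326 = 0.75587562
Cp = (USL - LSL)/(6*sigma) = (101.5 - 85.9)/(6*0.75587562) = 3.4397
Cpu = (101.5 - 90.24)/(3*0.75587562) = 4.9655
Cpl = (90.24 - 85.9)/(3*0.75587562) = 1.9139
Cpk = min(Cpu, Cpl) = 1.9139

1.9139


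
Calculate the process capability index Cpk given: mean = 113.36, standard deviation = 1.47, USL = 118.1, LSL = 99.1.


Cpu = (USL - mean) / (3*sigma) = (118.1 - 113.36) / (3*1.47) = 1.0748
Cpl = (mean - LSL) / (3*sigma) = (113.36 - 99.1) / (3*1.47) = 3.2336
Cpk = min(Cpu, Cpl) = 1.0748

1.0748


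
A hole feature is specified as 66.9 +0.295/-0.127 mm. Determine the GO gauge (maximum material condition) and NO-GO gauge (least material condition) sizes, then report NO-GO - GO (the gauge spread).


GO = nominal - lower_tol (smallest hole = maximum material condition)
GO = 66.9 - 0.127 = 66.773
NO-GO = nominal + upper_tol (largest hole = least material condition)
NO-GO = 66.9 + 0.295 = 67.195
spread = NO-GO - GO = 67.195 - 66.773 = 0.4220

0.4220


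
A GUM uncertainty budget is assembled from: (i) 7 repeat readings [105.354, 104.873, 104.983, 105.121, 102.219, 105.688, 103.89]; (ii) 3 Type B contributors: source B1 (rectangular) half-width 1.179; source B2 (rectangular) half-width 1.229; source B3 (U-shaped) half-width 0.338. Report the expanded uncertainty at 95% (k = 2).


mean = (105.354 + 104.873 + 104.983 + 105.121 + 102.219 + 105.688 + 103.89) / 7 = 104.5897143
s = sqrt(sum((x - mean)^2)/(n-1)) = 1.1844436
u_A = s / sqrt(n) = 1.1844436 / sqrt(7) = 0.4476776
u_B1 = 1.179 / sqrt(3) = 0.68069597
u_B2 = 1.229 / sqrt(3) = 0.70956348
u_B3 = 0.338 / sqrt(2) = 0.23900209
uc = sqrt(0.4476776^2 + 0.68069597^2 + 0.70956348^2 + 0.23900209^2) = 1.1065101
U = k * uc = 2 * 1.1065101
U = 2.2130

2.2130


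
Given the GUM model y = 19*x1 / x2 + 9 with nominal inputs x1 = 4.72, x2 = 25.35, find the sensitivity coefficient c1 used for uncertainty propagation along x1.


y = 19*x1 / x2 + 9
dy/dx1 = 19/x2
Evaluate at x2 = 25.35: c1 = 19 / 25.35
c1 = 0.7495

0.7495


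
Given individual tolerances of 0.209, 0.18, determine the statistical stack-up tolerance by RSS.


RSS = sqrt(0.209^2 + 0.18^2)
= sqrt(0.076081)
= 0.2758

0.2758


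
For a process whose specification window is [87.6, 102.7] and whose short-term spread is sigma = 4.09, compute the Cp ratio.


Cp = (USL - LSL) / (6 * sigma)
= (102.7 - 87.6) / (6 * 4.09)
= 15.1000 / 24.5400
= 0.6153

0.6153


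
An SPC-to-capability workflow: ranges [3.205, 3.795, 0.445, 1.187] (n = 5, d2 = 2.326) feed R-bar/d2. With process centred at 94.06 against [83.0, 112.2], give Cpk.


R_bar = (3.205 + 3.795 + 0.445 + 1.187) / 4 = 2.158
sigma = R_bar / d2 = 2.158 / 2.326 = 0.927773
Cp = (USL - LSL)/(6*sigma) = (112.2 - 83.0)/(6*0.927773) = 5.2455
Cpu = (112.2 - 94.06)/(3*0.927773) = 6.5174
Cpl = (94.06 - 83.0)/(3*0.927773) = 3.9737
Cpk = min(Cpu, Cpl) = 3.9737

3.9737


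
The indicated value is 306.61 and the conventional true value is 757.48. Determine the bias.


Systematic error = measured - true
= 306.61 - 757.48
= -450.8700

-450.8700


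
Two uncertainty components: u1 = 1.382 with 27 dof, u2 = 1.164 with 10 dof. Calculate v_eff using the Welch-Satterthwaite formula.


uc = sqrt(u1^2 + u2^2) = sqrt(1.382^2 + 1.164^2) = 1.8068813
v_eff = uc^4 / (u1^4/v1 + u2^4/v2)
= 1.8068813^4 / (1.382^4/27 + 1.164^4/10)
= 10.65905 / 0.31867838
v_eff = 33.4477

33.4477


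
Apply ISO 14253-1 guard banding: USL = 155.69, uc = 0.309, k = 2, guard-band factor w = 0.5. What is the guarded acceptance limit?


U = k * uc = 2 * 0.309 = 0.618
guard band g = w * U = 0.5 * 0.618 = 0.309
AL = USL - g = 155.69 - 0.309
AL = 155.3810

155.3810


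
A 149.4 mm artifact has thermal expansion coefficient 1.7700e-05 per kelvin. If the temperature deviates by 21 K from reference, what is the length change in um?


dL = L * alpha * dT
= 149.4 * 1.7700e-05 * 21
= 0.0555320 mm
dL_um = 0.0555320 * 1000 = 55.5320 um

55.5320


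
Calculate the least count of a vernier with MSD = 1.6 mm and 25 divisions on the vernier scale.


LC = MSD / n_div
= 1.6 / 25
= 0.0640

0.0640


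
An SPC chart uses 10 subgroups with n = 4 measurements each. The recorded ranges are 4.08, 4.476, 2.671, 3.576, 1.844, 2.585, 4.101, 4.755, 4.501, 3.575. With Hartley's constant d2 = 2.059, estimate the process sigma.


R_bar = (4.08 + 4.476 + 2.671 + 3.576 + 1.844 + 2.585 + 4.101 + 4.755 + 4.501 + 3.575) / 10
R_bar = 36.164 / 10 = 3.6164
sigma_hat = R_bar / d2 = 3.6164 / 2.059 = 1.7564

1.7564


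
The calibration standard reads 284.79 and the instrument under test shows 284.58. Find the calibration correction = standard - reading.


Correction = standard - reading
= 284.79 - 284.58
= 0.2100

0.2100


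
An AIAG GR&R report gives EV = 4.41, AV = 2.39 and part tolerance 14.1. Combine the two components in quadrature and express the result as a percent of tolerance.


GRR = sqrt(EV^2 + AV^2) = sqrt(4.41^2 + 2.39^2) = 5.0159944
%GRR = GRR / tol * 100 = 5.0159944 / 14.1 * 100
%GRR = 35.5744

35.5744


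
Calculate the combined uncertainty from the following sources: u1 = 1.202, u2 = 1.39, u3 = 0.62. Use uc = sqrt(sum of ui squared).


uc = sqrt(1.202^2 + 1.39^2 + 0.62^2)
uc = sqrt(3.761304)
uc = 1.9394

1.9394


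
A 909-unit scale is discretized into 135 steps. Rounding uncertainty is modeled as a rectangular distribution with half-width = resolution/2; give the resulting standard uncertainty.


resolution = range / divisions
resolution = 909 / 135 = 6.7333333
u_res = resolution / (2*sqrt(3))
u_res = 6.7333333 / 3.4641016
u_res = 1.9437

1.9437


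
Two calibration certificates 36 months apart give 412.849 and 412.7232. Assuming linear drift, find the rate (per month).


rate = (v2 - v1) / months
= (412.7232 - 412.849) / 36
= -0.1258 / 36
= -0.0035

-0.0035


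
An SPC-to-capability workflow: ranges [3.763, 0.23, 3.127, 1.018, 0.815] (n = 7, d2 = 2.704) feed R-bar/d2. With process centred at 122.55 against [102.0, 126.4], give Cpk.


R_bar = (3.763 + 0.23 + 3.127 + 1.018 + 0.815) / 5 = 1.7906
sigma = R_bar / d2 = 1.7906 / 2.704 = 0.66220414
Cp = (USL - LSL)/(6*sigma) = (126.4 - 102.0)/(6*0.66220414) = 6.1411
Cpu = (126.4 - 122.55)/(3*0.66220414) = 1.9380
Cpl = (122.55 - 102.0)/(3*0.66220414) = 10.3442
Cpk = min(Cpu, Cpl) = 1.9380

1.9380


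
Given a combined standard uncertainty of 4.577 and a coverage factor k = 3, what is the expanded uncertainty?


U = k * uc
U = 3 * 4.577
U = 13.7310

13.7310


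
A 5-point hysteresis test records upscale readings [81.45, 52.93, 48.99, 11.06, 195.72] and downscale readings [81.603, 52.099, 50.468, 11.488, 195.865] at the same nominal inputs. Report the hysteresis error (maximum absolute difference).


|81.45 - 81.603| = 0.1530
|52.93 - 52.099| = 0.8310
|48.99 - 50.468| = 1.4780
|11.06 - 11.488| = 0.4280
|195.72 - 195.865| = 0.1450
hysteresis = max(diffs) = 1.4780

1.4780


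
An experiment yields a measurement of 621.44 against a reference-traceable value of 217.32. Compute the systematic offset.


Systematic error = measured - true
= 621.44 - 217.32
= 404.1200

404.1200


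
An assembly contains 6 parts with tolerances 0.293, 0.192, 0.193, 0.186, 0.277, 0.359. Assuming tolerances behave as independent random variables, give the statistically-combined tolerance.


RSS = sqrt(0.293^2 + 0.192^2 + 0.193^2 + 0.186^2 + 0.277^2 + 0.359^2)
= sqrt(0.400168)
= 0.6326

0.6326


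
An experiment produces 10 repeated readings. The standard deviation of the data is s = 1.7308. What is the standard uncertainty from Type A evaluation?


u_A = s / sqrt(n)
u_A = 1.7308 / sqrt(10)
u_A = 1.7308 / 3.1622777
u_A = 0.5473

0.5473


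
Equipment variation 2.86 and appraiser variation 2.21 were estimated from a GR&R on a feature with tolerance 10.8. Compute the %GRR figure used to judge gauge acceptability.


GRR = sqrt(EV^2 + AV^2) = sqrt(2.86^2 + 2.21^2) = 3.6143741
%GRR = GRR / tol * 100 = 3.6143741 / 10.8 * 100
%GRR = 33.4664

33.4664


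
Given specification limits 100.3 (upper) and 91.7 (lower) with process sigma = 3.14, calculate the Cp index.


Cp = (USL - LSL) / (6 * sigma)
= (100.3 - 91.7) / (6 * 3.14)
= 8.6000 / 18.8400
= 0.4565

0.4565


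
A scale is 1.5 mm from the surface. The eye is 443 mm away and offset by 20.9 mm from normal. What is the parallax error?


error = h * offset / d
= 1.5 * 20.9 / 443
= 0.0708

0.0708


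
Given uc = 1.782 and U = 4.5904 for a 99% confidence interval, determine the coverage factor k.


k = U / uc
k = 4.5904 / 1.782
k = 2.576

2.576


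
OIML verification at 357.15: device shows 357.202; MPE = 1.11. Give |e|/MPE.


e = indication - reference = 357.202 - 357.15 = 0.0520
|e| = 0.0520
ratio = |e| / MPE = 0.0520 / 1.11
ratio = 0.0468

0.0468


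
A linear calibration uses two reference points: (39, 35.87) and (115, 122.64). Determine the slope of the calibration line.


slope = (y2 - y1) / (x2 - x1)
= (122.64 - 35.87) / (115 - 39)
= 86.7700 / 76
= 1.1417

1.1417


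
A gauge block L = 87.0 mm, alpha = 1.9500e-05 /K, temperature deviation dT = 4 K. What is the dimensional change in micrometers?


dL = L * alpha * dT
= 87.0 * 1.9500e-05 * 4
= 0.0067860 mm
dL_um = 0.0067860 * 1000 = 6.7860 um

6.7860


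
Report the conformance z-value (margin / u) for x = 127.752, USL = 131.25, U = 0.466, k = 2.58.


u = U / k = 0.466 / 2.58 = 0.18062016
margin = |USL - x| = |131.25 - 127.752| = 3.498
z = margin / u = 3.498 / 0.18062016
z = 19.3666

19.3666


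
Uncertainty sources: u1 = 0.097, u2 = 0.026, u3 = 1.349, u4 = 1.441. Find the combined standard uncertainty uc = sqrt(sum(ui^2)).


uc = sqrt(0.097^2 + 0.026^2 + 1.349^2 + 1.441^2)
uc = sqrt(3.906367)
uc = 1.9765

1.9765


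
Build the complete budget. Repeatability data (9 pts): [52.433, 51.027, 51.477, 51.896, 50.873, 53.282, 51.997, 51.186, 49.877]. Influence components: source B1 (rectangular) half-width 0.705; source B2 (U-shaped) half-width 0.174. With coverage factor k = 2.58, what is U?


mean = (52.433 + 51.027 + 51.477 + 51.896 + 50.873 + 53.282 + 51.997 + 51.186 + 49.877) / 9 = 51.56088889
s = sqrt(sum((x - mean)^2)/(n-1)) = 0.98530344
u_A = s / sqrt(n) = 0.98530344 / sqrt(9) = 0.32843448
u_B1 = 0.705 / sqrt(3) = 0.40703194
u_B2 = 0.174 / sqrt(2) = 0.12303658
uc = sqrt(0.32843448^2 + 0.40703194^2 + 0.12303658^2) = 0.53729155
U = k * uc = 2.58 * 0.53729155
U = 1.3862

1.3862


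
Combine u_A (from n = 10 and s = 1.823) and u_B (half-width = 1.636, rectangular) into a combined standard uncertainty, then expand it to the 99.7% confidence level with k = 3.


u_A = s / sqrt(n) = 1.823 / sqrt(10) = 0.57648322
u_B = half_width / sqrt(3) = 1.636 / sqrt(3) = 0.94454504
uc = sqrt(u_A^2 + u_B^2) = sqrt(0.57648322^2 + 0.94454504^2) = 1.1065705
U = k * uc = 3 * 1.1065705
U = 3.3197

3.3197


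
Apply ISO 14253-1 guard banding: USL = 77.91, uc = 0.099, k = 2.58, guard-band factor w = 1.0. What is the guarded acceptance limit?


U = k * uc = 2.58 * 0.099 = 0.25542
guard band g = w * U = 1.0 * 0.25542 = 0.25542
AL = USL - g = 77.91 - 0.25542
AL = 77.6546

77.6546


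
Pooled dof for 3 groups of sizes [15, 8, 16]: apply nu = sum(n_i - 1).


nu = sum_i (n_i - 1)
nu = ((15 - 1) + (8 - 1) + (16 - 1))
nu = 14 + 7 + 15
nu = 36

36


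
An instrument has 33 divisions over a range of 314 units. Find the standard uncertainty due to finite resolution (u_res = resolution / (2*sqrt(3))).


resolution = range / divisions
resolution = 314 / 33 = 9.5151515
u_res = resolution / (2*sqrt(3))
u_res = 9.5151515 / 3.4641016
u_res = 2.7468

2.7468


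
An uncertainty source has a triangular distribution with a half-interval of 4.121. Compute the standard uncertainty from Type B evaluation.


u_B = half_width / sqrt(6)
u_B = 4.121 / 2.4494897
u_B = 1.6824

1.6824


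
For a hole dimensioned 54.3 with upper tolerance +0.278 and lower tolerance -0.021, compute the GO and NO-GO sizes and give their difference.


GO = nominal - lower_tol (smallest hole = maximum material condition)
GO = 54.3 - 0.021 = 54.279
NO-GO = nominal + upper_tol (largest hole = least material condition)
NO-GO = 54.3 + 0.278 = 54.578
spread = NO-GO - GO = 54.578 - 54.279 = 0.2990

0.2990


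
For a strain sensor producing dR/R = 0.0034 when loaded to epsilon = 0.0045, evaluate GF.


GF = (dR/R) / epsilon
= 0.0034 / 0.0045
= 0.7556

0.7556


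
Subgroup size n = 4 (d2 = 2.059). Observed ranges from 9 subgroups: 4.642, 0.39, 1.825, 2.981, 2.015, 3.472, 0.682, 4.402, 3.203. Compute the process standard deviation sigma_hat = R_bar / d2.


R_bar = (4.642 + 0.39 + 1.825 + 2.981 + 2.015 + 3.472 + 0.682 + 4.402 + 3.203) / 9
R_bar = 23.612 / 9 = 2.6235556
sigma_hat = R_bar / d2 = 2.6235556 / 2.059 = 1.2742

1.2742


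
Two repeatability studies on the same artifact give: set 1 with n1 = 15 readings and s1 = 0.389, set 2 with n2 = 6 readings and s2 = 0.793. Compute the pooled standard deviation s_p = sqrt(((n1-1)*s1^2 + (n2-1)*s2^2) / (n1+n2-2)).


s_p = sqrt(((n1-1)*s1^2 + (n2-1)*s2^2) / (n1+n2-2))
numerator = (15-1)*0.389^2 + (6-1)*0.793^2 = 2.118494 + 3.144245 = 5.262739
denominator = 15 + 6 - 2 = 19
s_p^2 = 5.262739 / 19 = 0.27698626
s_p = sqrt(0.27698626) = 0.5263

0.5263


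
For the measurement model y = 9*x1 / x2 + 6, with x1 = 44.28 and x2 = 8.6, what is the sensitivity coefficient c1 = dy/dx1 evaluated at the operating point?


y = 9*x1 / x2 + 6
dy/dx1 = 9/x2
Evaluate at x2 = 8.6: c1 = 9 / 8.6
c1 = 1.0465

1.0465


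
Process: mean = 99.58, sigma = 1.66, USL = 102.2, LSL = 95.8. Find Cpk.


Cpu = (USL - mean) / (3*sigma) = (102.2 - 99.58) / (3*1.66) = 0.5261
Cpl = (mean - LSL) / (3*sigma) = (99.58 - 95.8) / (3*1.66) = 0.7590
Cpk = min(Cpu, Cpl) = 0.5261

0.5261


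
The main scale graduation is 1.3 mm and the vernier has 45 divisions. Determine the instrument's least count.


LC = MSD / n_div
= 1.3 / 45
= 0.0289

0.0289


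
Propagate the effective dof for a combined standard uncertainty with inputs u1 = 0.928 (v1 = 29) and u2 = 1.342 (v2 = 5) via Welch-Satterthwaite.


uc = sqrt(u1^2 + u2^2) = sqrt(0.928^2 + 1.342^2) = 1.631609
v_eff = uc^4 / (u1^4/v1 + u2^4/v2)
= 1.631609^4 / (0.928^4/29 + 1.342^4/5)
= 7.0870316 / 0.67426799
v_eff = 10.5107

10.5107


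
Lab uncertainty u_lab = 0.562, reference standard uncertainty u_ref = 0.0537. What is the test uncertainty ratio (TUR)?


TUR = u_lab / u_ref
= 0.562 / 0.0537
= 10.4655

10.4655


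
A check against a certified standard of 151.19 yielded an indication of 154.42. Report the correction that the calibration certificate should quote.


Correction = standard - reading
= 151.19 - 154.42
= -3.2300

-3.2300


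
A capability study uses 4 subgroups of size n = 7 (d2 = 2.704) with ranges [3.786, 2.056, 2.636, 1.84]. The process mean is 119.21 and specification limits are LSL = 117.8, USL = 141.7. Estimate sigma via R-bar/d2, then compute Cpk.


R_bar = (3.786 + 2.056 + 2.636 + 1.84) / 4 = 2.5795
sigma = R_bar / d2 = 2.5795 / 2.704 = 0.9539571
Cp = (USL - LSL)/(6*sigma) = (141.7 - 117.8)/(6*0.9539571) = 4.1756
Cpu = (141.7 - 119.21)/(3*0.9539571) = 7.8585
Cpl = (119.21 - 117.8)/(3*0.9539571) = 0.4927
Cpk = min(Cpu, Cpl) = 0.4927

0.4927


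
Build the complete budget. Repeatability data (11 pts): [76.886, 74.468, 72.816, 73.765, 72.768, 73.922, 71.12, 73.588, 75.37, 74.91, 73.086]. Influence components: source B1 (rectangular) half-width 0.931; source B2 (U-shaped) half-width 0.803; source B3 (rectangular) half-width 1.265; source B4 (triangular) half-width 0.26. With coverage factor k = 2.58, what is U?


mean = (76.886 + 74.468 + 72.816 + 73.765 + 72.768 + 73.922 + 71.12 + 73.588 + 75.37 + 74.91 + 73.086) / 11 = 73.88172727
s = sqrt(sum((x - mean)^2)/(n-1)) = 1.5290414
u_A = s / sqrt(n) = 1.5290414 / sqrt(11) = 0.46102333
u_B1 = 0.931 / sqrt(3) = 0.5375131
u_B2 = 0.803 / sqrt(2) = 0.56780675
u_B3 = 1.265 / sqrt(3) = 0.73034809
u_B4 = 0.26 / sqrt(6) = 0.10614456
uc = sqrt(0.46102333^2 + 0.5375131^2 + 0.56780675^2 + 0.73034809^2 + 0.10614456^2) = 1.1698471
U = k * uc = 2.58 * 1.1698471
U = 3.0182

3.0182


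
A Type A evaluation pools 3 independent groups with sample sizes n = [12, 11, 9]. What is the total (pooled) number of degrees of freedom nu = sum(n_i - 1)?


nu = sum_i (n_i - 1)
nu = ((12 - 1) + (11 - 1) + (9 - 1))
nu = 11 + 10 + 8
nu = 29

29


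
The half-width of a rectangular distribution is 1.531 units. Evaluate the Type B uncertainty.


u_B = half_width / sqrt(3)
u_B = 1.531 / 1.7320508
u_B = 0.8839

0.8839


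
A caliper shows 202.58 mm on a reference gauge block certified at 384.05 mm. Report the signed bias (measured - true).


Systematic error = measured - true
= 202.58 - 384.05
= -181.4700

-181.4700


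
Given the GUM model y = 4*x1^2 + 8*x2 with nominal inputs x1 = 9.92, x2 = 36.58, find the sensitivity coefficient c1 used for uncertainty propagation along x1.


y = 4*x1^2 + 8*x2
dy/dx1 = 2*4*x1
Evaluate at x1 = 9.92: c1 = 8 * 9.92
c1 = 79.3600

79.3600


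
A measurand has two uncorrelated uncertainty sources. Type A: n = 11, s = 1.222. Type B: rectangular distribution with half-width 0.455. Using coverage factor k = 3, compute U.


u_A = s / sqrt(n) = 1.222 / sqrt(11) = 0.36844686
u_B = half_width / sqrt(3) = 0.455 / sqrt(3) = 0.26269437
uc = sqrt(u_A^2 + u_B^2) = sqrt(0.36844686^2 + 0.26269437^2) = 0.45250571
U = k * uc = 3 * 0.45250571
U = 1.3575

1.3575


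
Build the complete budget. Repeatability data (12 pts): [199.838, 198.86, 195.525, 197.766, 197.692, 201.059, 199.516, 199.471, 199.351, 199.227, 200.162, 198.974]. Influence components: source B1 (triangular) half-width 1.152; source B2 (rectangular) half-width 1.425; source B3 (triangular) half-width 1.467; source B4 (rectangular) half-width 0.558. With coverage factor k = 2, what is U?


mean = (199.838 + 198.86 + 195.525 + 197.766 + 197.692 + 201.059 + 199.516 + 199.471 + 199.351 + 199.227 + 200.162 + 198.974) / 12 = 198.9534167
s = sqrt(sum((x - mean)^2)/(n-1)) = 1.4224907
u_A = s / sqrt(n) = 1.4224907 / sqrt(12) = 0.41063769
u_B1 = 1.152 / sqrt(6) = 0.47030203
u_B2 = 1.425 / sqrt(3) = 0.82272413
u_B3 = 1.467 / sqrt(6) = 0.59890024
u_B4 = 0.558 / sqrt(3) = 0.32216145
uc = sqrt(0.41063769^2 + 0.47030203^2 + 0.82272413^2 + 0.59890024^2 + 0.32216145^2) = 1.2365888
U = k * uc = 2 * 1.2365888
U = 2.4732

2.4732


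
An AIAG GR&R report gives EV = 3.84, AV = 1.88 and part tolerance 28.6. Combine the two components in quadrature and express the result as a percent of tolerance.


GRR = sqrt(EV^2 + AV^2) = sqrt(3.84^2 + 1.88^2) = 4.2755117
%GRR = GRR / tol * 100 = 4.2755117 / 28.6 * 100
%GRR = 14.9493

14.9493


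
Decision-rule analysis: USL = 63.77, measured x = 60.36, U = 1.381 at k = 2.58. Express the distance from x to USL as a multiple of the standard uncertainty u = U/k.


u = U / k = 1.381 / 2.58 = 0.53527132
margin = |USL - x| = |63.77 - 60.36| = 3.41
z = margin / u = 3.41 / 0.53527132
z = 6.3706

6.3706


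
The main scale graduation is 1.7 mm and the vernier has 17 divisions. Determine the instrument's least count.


LC = MSD / n_div
= 1.7 / 17
= 0.1000

0.1000


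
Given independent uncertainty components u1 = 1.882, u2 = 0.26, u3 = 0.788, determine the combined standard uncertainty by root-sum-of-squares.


uc = sqrt(1.882^2 + 0.26^2 + 0.788^2)
uc = sqrt(4.230468)
uc = 2.0568

2.0568


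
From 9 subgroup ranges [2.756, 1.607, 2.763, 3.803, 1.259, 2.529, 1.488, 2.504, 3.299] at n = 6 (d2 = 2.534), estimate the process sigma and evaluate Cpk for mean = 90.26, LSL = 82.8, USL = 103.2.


R_bar = (2.756 + 1.607 + 2.763 + 3.803 + 1.259 + 2.529 + 1.488 + 2.504 + 3.299) / 9 = 2.4453333
sigma = R_bar / d2 = 2.4453333 / 2.534 = 0.96500919
Cp = (USL - LSL)/(6*sigma) = (103.2 - 82.8)/(6*0.96500919) = 3.5233
Cpu = (103.2 - 90.26)/(3*0.96500919) = 4.4697
Cpl = (90.26 - 82.8)/(3*0.96500919) = 2.5768
Cpk = min(Cpu, Cpl) = 2.5768

2.5768


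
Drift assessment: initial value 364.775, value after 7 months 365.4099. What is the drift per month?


rate = (v2 - v1) / months
= (365.4099 - 364.775) / 7
= 0.6349 / 7
= 0.0907

0.0907


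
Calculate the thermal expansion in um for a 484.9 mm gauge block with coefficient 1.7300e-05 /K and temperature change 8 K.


dL = L * alpha * dT
= 484.9 * 1.7300e-05 * 8
= 0.0671102 mm
dL_um = 0.0671102 * 1000 = 67.1102 um

67.1102


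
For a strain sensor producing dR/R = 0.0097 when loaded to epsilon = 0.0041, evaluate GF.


GF = (dR/R) / epsilon
= 0.0097 / 0.0041
= 2.3659

2.3659


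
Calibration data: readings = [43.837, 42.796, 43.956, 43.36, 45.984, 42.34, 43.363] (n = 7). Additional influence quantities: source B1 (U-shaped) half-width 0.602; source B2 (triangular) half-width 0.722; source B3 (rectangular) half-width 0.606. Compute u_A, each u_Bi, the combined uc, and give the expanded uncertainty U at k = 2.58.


mean = (43.837 + 42.796 + 43.956 + 43.36 + 45.984 + 42.34 + 43.363) / 7 = 43.66228571
s = sqrt(sum((x - mean)^2)/(n-1)) = 1.1681174
u_A = s / sqrt(n) = 1.1681174 / sqrt(7) = 0.44150688
u_B1 = 0.602 / sqrt(2) = 0.42567828
u_B2 = 0.722 / sqrt(6) = 0.29475527
u_B3 = 0.606 / sqrt(3) = 0.34987426
uc = sqrt(0.44150688^2 + 0.42567828^2 + 0.29475527^2 + 0.34987426^2) = 0.76512939
U = k * uc = 2.58 * 0.76512939
U = 1.9740

1.9740


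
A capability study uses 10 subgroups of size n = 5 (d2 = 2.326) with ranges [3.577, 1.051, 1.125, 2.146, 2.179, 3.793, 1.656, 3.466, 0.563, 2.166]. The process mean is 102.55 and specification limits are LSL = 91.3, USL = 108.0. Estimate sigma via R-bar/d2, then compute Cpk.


R_bar = (3.577 + 1.051 + 1.125 + 2.146 + 2.179 + 3.793 + 1.656 + 3.466 + 0.563 + 2.166) / 10 = 2.1722
sigma = R_bar / d2 = 2.1722 / 2.326 = 0.9338779
Cp = (USL - LSL)/(6*sigma) = (108.0 - 91.3)/(6*0.9338779) = 2.9804
Cpu = (108.0 - 102.55)/(3*0.9338779) = 1.9453
Cpl = (102.55 - 91.3)/(3*0.9338779) = 4.0155
Cpk = min(Cpu, Cpl) = 1.9453

1.9453


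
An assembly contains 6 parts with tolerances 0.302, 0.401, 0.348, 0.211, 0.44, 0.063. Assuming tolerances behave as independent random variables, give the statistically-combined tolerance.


RSS = sqrt(0.302^2 + 0.401^2 + 0.348^2 + 0.211^2 + 0.44^2 + 0.063^2)
= sqrt(0.615199)
= 0.7843

0.7843


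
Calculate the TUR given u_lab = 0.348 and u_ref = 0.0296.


TUR = u_lab / u_ref
= 0.348 / 0.0296
= 11.7568

11.7568
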